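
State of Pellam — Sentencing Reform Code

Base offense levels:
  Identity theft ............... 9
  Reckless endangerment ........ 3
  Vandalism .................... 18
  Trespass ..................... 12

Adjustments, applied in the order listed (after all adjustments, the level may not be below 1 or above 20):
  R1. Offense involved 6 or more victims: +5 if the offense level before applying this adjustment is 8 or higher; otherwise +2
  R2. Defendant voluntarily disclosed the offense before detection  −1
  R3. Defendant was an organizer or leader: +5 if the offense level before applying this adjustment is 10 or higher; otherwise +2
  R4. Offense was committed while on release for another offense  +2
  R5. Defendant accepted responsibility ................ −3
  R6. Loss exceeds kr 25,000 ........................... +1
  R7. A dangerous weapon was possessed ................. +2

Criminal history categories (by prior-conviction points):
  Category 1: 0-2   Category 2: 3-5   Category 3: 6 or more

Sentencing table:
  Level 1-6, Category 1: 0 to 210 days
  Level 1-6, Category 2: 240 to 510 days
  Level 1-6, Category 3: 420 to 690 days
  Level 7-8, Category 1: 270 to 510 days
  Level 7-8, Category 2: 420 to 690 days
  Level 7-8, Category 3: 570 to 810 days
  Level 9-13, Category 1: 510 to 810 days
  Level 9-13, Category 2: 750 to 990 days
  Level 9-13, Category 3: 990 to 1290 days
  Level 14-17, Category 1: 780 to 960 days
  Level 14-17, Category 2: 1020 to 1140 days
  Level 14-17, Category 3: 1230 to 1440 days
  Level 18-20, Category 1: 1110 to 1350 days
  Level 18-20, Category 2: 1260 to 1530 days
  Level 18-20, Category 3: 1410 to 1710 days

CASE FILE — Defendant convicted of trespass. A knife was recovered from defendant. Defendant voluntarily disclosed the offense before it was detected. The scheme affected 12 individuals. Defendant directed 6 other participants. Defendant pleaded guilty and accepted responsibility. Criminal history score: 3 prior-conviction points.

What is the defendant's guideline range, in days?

1260-1530 days

Base offense level for trespass: 12.
R1 applies (level before this adjustment is 12 ≥ 8, so +5): 12 + 5 = 17.
R2 applies: 17 − 1 = 16.
R3 applies (level before this adjustment is 16 ≥ 10, so +5): 16 + 5 = 21.
R5 applies: 21 − 3 = 18.
R6 does not apply.
R7 applies: 18 + 2 = 20.
Final offense level: 20.
Criminal history: 3 prior points → Category 2 (3-5).
Level 20 falls in the 18-20 band.
Grid: Level 18-20 × Category 2 = 1260-1530 days.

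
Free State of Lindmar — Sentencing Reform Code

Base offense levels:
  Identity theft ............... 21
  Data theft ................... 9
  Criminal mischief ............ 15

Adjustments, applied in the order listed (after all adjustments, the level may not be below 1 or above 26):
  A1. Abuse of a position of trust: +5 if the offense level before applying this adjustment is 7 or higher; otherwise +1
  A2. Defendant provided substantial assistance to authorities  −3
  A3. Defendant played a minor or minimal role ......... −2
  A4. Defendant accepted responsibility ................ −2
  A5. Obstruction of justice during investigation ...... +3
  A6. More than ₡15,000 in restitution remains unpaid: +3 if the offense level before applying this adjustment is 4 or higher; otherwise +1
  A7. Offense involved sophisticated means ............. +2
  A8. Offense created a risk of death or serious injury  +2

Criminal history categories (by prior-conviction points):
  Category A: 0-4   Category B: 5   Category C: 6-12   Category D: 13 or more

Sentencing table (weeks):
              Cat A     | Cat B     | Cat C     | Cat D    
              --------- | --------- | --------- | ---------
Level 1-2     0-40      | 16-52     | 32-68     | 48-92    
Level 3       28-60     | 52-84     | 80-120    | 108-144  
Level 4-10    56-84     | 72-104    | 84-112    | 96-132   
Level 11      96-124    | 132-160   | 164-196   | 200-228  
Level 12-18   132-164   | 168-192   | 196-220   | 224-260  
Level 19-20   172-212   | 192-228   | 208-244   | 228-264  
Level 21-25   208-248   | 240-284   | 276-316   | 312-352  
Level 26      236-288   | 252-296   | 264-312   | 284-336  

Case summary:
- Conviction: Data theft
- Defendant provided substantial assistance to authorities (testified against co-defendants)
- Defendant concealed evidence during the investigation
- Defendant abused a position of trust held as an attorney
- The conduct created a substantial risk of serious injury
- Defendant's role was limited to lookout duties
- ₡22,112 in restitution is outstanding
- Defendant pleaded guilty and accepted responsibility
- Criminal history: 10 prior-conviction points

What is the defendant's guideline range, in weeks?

Base offense level for data theft: 9.
A1 applies (level before this adjustment is 9 ≥ 7, so +5): 9 + 5 = 14.
A2 applies: 14 − 3 = 11.
A3 applies: 11 − 2 = 9.
A4 applies: 9 − 2 = 7.
A5 applies: 7 + 3 = 10.
A6 applies (level before this adjustment is 10 ≥ 4, so +3): 10 + 3 = 13.
A8 applies: 13 + 2 = 15.
Final offense level: 15.
Criminal history: 10 prior points → Category C (6-12).
Level 15 falls in the 12-18 band.
Grid: Level 12-18 × Category C = 196-220 weeks.

196-220 weeks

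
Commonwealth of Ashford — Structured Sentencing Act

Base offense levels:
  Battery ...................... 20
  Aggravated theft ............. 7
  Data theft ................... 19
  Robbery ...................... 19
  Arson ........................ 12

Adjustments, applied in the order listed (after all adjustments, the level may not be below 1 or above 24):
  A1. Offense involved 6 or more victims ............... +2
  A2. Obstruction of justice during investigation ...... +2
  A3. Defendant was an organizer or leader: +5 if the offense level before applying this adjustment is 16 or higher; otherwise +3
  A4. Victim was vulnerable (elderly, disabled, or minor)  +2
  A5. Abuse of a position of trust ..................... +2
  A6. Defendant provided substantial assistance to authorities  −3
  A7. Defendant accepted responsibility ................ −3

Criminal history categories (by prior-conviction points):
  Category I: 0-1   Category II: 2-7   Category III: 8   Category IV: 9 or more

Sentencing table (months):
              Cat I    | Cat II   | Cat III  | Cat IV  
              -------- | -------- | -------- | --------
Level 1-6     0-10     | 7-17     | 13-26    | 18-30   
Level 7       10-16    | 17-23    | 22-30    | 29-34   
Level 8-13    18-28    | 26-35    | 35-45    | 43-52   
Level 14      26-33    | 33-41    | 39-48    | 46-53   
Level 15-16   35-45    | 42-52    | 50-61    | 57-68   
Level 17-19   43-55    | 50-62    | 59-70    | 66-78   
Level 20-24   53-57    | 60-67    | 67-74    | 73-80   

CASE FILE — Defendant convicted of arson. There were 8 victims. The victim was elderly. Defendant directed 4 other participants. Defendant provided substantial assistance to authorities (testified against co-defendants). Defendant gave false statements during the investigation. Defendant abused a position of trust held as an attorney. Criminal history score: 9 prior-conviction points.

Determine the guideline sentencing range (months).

73-80 months

Base offense level for arson: 12.
A1 applies: 12 + 2 = 14.
A2 applies: 14 + 2 = 16.
A3 applies (level before this adjustment is 16 ≥ 16, so +5): 16 + 5 = 21.
A4 applies: 21 + 2 = 23.
A5 applies: 23 + 2 = 25.
A6 applies: 25 − 3 = 22.
Final offense level: 22.
Criminal history: 9 prior points → Category IV (9+).
Level 22 falls in the 20-24 band.
Grid: Level 20-24 × Category IV = 73-80 months.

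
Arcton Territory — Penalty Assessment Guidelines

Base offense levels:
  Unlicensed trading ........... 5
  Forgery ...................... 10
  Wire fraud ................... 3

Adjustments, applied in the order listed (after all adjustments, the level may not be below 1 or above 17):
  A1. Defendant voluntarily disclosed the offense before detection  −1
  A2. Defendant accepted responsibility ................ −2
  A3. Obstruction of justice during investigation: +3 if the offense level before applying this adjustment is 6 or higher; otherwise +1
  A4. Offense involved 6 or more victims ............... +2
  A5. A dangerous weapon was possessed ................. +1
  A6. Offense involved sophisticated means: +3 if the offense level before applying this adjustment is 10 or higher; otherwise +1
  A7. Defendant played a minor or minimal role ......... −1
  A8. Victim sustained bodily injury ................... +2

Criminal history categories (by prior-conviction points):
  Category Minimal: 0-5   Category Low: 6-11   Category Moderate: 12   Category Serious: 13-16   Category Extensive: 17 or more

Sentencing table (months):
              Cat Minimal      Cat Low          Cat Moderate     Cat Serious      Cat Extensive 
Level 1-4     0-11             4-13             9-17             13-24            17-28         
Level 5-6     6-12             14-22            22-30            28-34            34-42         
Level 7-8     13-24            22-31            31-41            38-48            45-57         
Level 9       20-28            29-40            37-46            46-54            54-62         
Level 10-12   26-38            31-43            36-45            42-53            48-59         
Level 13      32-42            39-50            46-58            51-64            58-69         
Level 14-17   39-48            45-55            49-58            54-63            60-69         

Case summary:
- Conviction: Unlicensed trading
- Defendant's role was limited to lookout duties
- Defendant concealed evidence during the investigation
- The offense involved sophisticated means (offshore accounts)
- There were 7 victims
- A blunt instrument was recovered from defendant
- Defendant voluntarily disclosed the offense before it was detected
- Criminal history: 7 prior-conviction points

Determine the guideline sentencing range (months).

22-31 months

Base offense level for unlicensed trading: 5.
A1 applies: 5 − 1 = 4.
A2 does not apply.
A3 applies (level before this adjustment is 4 < 6, so +1): 4 + 1 = 5.
A4 applies: 5 + 2 = 7.
A5 applies: 7 + 1 = 8.
A6 applies (level before this adjustment is 8 < 10, so +1): 8 + 1 = 9.
A7 applies: 9 − 1 = 8.
Final offense level: 8.
Criminal history: 7 prior points → Category Low (6-11).
Level 8 falls in the 7-8 band.
Grid: Level 7-8 × Category Low = 22-31 months.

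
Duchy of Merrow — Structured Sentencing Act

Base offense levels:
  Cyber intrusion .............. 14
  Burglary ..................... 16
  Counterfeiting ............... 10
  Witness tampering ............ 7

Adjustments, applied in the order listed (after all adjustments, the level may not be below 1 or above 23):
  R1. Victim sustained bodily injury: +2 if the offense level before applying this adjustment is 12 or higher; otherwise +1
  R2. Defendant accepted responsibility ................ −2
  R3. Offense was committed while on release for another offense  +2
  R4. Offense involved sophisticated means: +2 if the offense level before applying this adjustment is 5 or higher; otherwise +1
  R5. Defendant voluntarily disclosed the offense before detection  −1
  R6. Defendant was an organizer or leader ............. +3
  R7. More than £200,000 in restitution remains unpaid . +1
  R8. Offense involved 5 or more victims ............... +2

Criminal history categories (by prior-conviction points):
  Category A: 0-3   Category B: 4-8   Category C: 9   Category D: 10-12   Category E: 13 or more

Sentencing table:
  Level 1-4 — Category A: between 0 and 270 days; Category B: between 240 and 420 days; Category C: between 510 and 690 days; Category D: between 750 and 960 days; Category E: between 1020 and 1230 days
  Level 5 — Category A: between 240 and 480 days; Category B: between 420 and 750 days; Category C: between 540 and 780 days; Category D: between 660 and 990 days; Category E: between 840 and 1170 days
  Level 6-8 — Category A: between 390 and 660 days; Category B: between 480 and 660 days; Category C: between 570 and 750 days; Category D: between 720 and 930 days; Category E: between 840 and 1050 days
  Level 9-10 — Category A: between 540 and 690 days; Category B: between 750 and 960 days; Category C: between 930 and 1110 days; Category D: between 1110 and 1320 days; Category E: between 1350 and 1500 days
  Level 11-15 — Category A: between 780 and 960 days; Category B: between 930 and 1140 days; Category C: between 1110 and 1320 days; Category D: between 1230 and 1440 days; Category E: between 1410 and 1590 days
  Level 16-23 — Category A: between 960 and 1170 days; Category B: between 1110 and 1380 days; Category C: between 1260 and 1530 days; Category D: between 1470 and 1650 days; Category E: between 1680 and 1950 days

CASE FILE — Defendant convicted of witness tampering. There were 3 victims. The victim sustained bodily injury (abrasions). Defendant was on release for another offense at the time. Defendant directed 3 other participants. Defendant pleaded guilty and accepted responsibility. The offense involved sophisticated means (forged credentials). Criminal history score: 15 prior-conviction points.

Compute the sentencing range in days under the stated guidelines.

Base offense level for witness tampering: 7.
R1 applies (level before this adjustment is 7 < 12, so +1): 7 + 1 = 8.
R2 applies: 8 − 2 = 6.
R3 applies: 6 + 2 = 8.
R4 applies (level before this adjustment is 8 ≥ 5, so +2): 8 + 2 = 10.
R5 does not apply.
R6 applies: 10 + 3 = 13.
R7 does not apply.
Final offense level: 13.
Criminal history: 15 prior points → Category E (13+).
Level 13 falls in the 11-15 band.
Grid: Level 11-15 × Category E = 1410-1590 days.

1410-1590 days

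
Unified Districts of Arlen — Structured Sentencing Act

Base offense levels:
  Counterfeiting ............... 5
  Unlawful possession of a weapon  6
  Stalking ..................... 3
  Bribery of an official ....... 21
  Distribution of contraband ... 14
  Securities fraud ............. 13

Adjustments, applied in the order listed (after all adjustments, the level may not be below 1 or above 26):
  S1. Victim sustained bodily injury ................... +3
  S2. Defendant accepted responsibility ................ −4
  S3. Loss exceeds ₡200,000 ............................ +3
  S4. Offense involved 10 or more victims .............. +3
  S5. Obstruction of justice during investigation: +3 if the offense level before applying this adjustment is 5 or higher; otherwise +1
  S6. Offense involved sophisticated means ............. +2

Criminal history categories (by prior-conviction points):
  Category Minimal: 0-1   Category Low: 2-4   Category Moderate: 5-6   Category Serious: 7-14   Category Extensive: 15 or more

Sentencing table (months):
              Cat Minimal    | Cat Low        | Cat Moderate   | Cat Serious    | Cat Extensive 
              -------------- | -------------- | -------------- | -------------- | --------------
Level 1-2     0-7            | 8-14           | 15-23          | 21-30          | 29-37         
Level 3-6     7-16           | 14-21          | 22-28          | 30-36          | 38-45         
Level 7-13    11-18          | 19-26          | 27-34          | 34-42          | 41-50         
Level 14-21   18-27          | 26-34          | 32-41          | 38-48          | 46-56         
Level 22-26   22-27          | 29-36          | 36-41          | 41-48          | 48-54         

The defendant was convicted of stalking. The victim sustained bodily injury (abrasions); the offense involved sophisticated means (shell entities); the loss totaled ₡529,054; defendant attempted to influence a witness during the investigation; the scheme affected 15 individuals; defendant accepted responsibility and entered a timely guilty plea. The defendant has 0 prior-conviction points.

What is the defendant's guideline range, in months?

Base offense level for stalking: 3.
S1 applies: 3 + 3 = 6.
S2 applies: 6 − 4 = 2.
S3 applies: 2 + 3 = 5.
S4 applies: 5 + 3 = 8.
S5 applies (level before this adjustment is 8 ≥ 5, so +3): 8 + 3 = 11.
S6 applies: 11 + 2 = 13.
Final offense level: 13.
Criminal history: 0 prior points → Category Minimal (0-1).
Level 13 falls in the 7-13 band.
Grid: Level 7-13 × Category Minimal = 11-18 months.

11-18 months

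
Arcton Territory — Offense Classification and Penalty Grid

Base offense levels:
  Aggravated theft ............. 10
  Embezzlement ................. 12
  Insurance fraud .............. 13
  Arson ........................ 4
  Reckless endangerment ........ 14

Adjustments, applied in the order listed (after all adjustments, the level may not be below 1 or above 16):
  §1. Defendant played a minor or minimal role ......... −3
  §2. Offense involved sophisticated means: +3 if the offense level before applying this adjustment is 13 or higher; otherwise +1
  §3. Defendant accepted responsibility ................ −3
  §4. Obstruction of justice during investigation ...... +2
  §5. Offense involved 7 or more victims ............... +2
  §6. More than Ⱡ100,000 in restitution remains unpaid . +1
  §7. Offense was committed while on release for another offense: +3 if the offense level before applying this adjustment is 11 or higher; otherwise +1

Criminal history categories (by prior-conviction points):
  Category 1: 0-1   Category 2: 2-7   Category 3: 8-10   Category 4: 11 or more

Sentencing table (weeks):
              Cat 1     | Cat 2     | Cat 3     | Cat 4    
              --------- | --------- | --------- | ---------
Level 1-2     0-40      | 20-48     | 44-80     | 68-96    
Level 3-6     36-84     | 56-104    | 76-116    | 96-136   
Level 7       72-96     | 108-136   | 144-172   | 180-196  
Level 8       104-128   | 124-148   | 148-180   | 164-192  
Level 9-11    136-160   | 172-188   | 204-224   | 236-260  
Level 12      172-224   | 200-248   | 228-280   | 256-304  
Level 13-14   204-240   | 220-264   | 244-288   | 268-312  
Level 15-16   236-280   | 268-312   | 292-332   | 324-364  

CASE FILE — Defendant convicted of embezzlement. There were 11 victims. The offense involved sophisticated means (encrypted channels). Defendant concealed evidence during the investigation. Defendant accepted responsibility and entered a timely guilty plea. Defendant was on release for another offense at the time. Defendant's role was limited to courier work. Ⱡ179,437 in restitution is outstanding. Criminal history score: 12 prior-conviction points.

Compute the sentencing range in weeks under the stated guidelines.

Base offense level for embezzlement: 12.
§1 applies: 12 − 3 = 9.
§2 applies (level before this adjustment is 9 < 13, so +1): 9 + 1 = 10.
§3 applies: 10 − 3 = 7.
§4 applies: 7 + 2 = 9.
§5 applies: 9 + 2 = 11.
§6 applies: 11 + 1 = 12.
§7 applies (level before this adjustment is 12 ≥ 11, so +3): 12 + 3 = 15.
Final offense level: 15.
Criminal history: 12 prior points → Category 4 (11+).
Level 15 falls in the 15-16 band.
Grid: Level 15-16 × Category 4 = 324-364 weeks.

324-364 weeks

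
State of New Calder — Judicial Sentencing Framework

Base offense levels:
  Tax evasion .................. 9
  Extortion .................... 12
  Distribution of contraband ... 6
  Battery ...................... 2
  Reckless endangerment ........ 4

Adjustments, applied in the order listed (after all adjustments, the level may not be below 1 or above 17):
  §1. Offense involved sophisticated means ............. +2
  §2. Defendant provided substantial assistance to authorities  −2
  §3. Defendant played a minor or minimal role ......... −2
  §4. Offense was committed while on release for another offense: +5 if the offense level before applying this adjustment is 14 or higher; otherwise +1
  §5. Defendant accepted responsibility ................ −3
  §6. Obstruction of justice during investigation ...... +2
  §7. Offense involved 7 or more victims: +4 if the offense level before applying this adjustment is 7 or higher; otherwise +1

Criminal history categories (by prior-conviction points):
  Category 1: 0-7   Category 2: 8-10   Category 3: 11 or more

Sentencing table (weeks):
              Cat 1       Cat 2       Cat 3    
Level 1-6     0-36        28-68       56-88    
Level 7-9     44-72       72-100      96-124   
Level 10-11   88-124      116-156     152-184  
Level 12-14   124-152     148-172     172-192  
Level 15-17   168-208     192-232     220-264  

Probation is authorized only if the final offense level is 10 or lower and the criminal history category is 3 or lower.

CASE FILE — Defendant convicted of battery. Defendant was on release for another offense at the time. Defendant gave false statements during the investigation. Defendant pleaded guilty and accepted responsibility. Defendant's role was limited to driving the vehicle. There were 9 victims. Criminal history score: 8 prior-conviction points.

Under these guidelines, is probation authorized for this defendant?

Base offense level for battery: 2.
§1 does not apply.
§2 does not apply.
§3 applies: 2 − 2 = 0.
§4 applies (level before this adjustment is 0 < 14, so +1): 0 + 1 = 1.
§5 applies: 1 − 3 = -2.
§6 applies: -2 + 2 = 0.
§7 applies (level before this adjustment is 0 < 7, so +1): 0 + 1 = 1.
Final offense level: 1.
Criminal history: 8 prior points → Category 2 (8-10).
Level 1 falls in the 1-6 band.
Grid: Level 1-6 × Category 2 = 28-68 weeks.
Probation check: level 1 ≤ 10 and category 2 ≤ 3 → eligible.

Yes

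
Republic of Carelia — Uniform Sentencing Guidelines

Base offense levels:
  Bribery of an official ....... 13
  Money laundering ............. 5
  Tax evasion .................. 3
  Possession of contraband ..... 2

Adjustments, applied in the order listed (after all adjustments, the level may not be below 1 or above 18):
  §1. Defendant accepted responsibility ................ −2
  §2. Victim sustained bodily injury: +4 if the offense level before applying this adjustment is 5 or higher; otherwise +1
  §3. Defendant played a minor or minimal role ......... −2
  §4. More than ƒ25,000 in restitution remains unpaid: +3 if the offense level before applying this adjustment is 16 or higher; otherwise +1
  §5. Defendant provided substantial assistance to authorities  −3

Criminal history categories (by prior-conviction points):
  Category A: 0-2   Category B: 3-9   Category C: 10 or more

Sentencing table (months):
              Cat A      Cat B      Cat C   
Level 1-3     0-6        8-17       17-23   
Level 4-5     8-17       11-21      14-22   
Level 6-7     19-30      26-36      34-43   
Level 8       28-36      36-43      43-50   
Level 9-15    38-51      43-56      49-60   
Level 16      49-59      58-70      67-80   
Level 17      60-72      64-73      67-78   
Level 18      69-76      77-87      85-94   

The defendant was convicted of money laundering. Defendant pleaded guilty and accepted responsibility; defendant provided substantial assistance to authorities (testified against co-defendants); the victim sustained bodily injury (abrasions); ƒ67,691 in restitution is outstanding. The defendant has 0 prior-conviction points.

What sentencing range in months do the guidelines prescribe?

Base offense level for money laundering: 5.
§1 applies: 5 − 2 = 3.
§2 applies (level before this adjustment is 3 < 5, so +1): 3 + 1 = 4.
§3 does not apply.
§4 applies (level before this adjustment is 4 < 16, so +1): 4 + 1 = 5.
§5 applies: 5 − 3 = 2.
Final offense level: 2.
Criminal history: 0 prior points → Category A (0-2).
Level 2 falls in the 1-3 band.
Grid: Level 1-3 × Category A = 0-6 months.

0-6 months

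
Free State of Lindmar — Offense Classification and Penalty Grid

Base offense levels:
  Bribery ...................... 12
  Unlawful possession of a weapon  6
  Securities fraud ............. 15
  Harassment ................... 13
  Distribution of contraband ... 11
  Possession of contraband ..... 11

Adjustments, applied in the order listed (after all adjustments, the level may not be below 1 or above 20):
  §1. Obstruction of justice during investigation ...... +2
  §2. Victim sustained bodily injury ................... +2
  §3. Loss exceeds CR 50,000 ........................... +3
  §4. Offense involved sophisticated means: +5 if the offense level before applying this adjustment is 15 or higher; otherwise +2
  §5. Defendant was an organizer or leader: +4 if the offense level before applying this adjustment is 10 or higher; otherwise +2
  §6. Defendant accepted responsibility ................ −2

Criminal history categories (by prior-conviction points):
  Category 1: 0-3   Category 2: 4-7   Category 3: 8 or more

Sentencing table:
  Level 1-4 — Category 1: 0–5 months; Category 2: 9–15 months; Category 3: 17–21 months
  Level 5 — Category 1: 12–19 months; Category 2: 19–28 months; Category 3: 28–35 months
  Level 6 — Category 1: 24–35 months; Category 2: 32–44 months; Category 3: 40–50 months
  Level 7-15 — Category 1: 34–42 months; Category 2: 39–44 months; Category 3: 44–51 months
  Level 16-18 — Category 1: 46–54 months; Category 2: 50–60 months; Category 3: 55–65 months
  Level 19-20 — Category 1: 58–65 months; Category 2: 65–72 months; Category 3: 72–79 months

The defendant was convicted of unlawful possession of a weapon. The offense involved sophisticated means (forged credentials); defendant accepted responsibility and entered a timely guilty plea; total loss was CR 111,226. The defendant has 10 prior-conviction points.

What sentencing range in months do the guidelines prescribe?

44-51 months

Base offense level for unlawful possession of a weapon: 6.
§1 does not apply.
§2 does not apply.
§3 applies: 6 + 3 = 9.
§4 applies (level before this adjustment is 9 < 15, so +2): 9 + 2 = 11.
§6 applies: 11 − 2 = 9.
Final offense level: 9.
Criminal history: 10 prior points → Category 3 (8+).
Level 9 falls in the 7-15 band.
Grid: Level 7-15 × Category 3 = 44-51 months.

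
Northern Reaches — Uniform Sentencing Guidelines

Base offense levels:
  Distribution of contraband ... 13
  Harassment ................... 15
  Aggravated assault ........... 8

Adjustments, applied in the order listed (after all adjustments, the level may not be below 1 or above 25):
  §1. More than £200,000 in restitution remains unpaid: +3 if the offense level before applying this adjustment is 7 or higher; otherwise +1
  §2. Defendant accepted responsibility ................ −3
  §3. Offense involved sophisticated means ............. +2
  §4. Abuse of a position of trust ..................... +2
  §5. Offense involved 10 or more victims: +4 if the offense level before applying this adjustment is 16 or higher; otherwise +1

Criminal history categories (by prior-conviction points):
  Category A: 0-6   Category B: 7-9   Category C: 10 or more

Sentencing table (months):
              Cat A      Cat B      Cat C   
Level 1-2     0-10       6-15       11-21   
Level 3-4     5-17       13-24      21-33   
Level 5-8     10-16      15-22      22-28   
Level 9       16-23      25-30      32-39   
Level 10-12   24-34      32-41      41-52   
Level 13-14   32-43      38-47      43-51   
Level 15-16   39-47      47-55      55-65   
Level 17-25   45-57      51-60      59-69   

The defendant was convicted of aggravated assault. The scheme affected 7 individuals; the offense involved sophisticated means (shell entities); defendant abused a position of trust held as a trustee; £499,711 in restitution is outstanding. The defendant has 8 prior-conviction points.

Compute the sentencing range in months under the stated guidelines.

Base offense level for aggravated assault: 8.
§1 applies (level before this adjustment is 8 ≥ 7, so +3): 8 + 3 = 11.
§3 applies: 11 + 2 = 13.
§4 applies: 13 + 2 = 15.
§5 does not apply.
Final offense level: 15.
Criminal history: 8 prior points → Category B (7-9).
Level 15 falls in the 15-16 band.
Grid: Level 15-16 × Category B = 47-55 months.

47-55 months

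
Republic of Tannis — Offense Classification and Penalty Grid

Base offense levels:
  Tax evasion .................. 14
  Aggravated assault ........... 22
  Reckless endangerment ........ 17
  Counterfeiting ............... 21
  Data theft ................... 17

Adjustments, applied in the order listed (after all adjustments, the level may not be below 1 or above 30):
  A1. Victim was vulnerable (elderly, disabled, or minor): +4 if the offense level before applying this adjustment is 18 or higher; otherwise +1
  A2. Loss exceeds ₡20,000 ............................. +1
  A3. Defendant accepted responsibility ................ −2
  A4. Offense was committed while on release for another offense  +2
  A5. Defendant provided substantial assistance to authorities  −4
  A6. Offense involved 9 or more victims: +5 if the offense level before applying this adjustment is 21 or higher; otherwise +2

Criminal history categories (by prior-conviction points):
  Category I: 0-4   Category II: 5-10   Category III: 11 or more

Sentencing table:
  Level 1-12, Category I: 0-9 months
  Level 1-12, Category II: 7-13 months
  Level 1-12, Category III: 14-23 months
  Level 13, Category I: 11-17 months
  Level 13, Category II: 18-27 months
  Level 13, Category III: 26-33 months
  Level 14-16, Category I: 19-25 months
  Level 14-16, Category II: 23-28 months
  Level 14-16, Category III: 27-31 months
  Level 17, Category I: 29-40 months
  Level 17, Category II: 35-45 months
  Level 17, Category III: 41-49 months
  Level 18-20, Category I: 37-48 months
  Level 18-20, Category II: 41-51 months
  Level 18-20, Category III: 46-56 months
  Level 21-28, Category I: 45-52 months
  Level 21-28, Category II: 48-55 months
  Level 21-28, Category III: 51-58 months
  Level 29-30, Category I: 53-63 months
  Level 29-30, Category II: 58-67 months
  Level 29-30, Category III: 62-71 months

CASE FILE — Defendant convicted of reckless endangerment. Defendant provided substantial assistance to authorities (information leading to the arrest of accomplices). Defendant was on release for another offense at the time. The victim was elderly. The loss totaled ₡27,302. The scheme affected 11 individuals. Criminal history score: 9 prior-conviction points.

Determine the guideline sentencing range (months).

Base offense level for reckless endangerment: 17.
A1 applies (level before this adjustment is 17 < 18, so +1): 17 + 1 = 18.
A2 applies: 18 + 1 = 19.
A4 applies: 19 + 2 = 21.
A5 applies: 21 − 4 = 17.
A6 applies (level before this adjustment is 17 < 21, so +2): 17 + 2 = 19.
Final offense level: 19.
Criminal history: 9 prior points → Category II (5-10).
Level 19 falls in the 18-20 band.
Grid: Level 18-20 × Category II = 41-51 months.

41-51 months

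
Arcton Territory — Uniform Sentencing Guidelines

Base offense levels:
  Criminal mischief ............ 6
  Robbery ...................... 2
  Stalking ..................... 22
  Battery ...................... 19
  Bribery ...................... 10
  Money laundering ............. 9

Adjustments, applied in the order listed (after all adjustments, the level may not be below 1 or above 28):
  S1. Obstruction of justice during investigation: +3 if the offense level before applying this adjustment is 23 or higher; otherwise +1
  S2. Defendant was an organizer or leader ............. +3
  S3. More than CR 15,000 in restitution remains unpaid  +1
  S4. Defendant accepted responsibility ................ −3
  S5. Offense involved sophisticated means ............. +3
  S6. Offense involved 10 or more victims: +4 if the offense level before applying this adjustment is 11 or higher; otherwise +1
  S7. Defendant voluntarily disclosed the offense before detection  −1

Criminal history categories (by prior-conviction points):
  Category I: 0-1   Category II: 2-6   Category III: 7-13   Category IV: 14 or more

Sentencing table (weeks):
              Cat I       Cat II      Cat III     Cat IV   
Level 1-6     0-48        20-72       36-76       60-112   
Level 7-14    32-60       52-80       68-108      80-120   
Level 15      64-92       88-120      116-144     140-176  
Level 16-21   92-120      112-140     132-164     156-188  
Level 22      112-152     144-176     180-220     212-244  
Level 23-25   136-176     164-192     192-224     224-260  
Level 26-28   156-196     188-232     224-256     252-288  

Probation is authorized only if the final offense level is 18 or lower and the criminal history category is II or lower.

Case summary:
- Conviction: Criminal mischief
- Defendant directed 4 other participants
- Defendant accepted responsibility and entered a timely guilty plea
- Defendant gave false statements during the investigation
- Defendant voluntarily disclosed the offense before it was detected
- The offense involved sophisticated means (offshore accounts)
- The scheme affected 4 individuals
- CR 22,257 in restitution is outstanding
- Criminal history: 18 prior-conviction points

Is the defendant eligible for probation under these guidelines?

No

Base offense level for criminal mischief: 6.
S1 applies (level before this adjustment is 6 < 23, so +1): 6 + 1 = 7.
S2 applies: 7 + 3 = 10.
S3 applies: 10 + 1 = 11.
S4 applies: 11 − 3 = 8.
S5 applies: 8 + 3 = 11.
S6 does not apply.
S7 applies: 11 − 1 = 10.
Final offense level: 10.
Criminal history: 18 prior points → Category IV (14+).
Level 10 falls in the 7-14 band.
Grid: Level 7-14 × Category IV = 80-120 weeks.
Probation check: level 10 ≤ 18 and category IV > II → not eligible.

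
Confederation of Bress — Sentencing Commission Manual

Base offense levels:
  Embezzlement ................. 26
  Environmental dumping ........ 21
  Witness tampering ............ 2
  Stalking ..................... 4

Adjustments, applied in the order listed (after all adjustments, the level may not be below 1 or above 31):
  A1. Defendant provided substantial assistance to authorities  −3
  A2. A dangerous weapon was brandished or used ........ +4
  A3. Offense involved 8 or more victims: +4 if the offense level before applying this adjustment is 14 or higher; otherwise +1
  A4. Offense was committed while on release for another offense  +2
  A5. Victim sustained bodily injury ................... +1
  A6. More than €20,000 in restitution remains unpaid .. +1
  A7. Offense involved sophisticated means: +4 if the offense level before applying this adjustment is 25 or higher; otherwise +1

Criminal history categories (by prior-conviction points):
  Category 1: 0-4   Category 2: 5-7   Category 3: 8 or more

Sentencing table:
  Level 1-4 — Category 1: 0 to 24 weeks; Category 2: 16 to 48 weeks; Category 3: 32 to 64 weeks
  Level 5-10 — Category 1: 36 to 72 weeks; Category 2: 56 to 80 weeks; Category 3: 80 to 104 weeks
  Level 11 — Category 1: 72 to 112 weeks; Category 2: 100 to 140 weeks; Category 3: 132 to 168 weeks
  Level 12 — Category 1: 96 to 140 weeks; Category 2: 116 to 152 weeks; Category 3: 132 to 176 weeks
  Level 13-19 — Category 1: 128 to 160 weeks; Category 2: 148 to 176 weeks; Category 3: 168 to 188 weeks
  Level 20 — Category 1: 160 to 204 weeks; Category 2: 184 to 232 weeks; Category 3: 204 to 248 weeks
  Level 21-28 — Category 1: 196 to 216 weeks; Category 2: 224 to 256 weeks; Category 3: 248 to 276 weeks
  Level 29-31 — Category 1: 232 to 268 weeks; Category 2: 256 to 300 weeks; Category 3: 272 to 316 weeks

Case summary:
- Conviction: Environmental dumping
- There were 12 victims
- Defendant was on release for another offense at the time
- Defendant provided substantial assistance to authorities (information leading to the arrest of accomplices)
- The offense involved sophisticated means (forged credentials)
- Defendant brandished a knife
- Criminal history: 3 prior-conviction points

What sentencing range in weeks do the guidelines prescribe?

232-268 weeks

Base offense level for environmental dumping: 21.
A1 applies: 21 − 3 = 18.
A2 applies: 18 + 4 = 22.
A3 applies (level before this adjustment is 22 ≥ 14, so +4): 22 + 4 = 26.
A4 applies: 26 + 2 = 28.
A6 does not apply.
A7 applies (level before this adjustment is 28 ≥ 25, so +4): 28 + 4 = 32.
Level 32 exceeds the maximum of 31; capped at 31.
Final offense level: 31.
Criminal history: 3 prior points → Category 1 (0-4).
Level 31 falls in the 29-31 band.
Grid: Level 29-31 × Category 1 = 232-268 weeks.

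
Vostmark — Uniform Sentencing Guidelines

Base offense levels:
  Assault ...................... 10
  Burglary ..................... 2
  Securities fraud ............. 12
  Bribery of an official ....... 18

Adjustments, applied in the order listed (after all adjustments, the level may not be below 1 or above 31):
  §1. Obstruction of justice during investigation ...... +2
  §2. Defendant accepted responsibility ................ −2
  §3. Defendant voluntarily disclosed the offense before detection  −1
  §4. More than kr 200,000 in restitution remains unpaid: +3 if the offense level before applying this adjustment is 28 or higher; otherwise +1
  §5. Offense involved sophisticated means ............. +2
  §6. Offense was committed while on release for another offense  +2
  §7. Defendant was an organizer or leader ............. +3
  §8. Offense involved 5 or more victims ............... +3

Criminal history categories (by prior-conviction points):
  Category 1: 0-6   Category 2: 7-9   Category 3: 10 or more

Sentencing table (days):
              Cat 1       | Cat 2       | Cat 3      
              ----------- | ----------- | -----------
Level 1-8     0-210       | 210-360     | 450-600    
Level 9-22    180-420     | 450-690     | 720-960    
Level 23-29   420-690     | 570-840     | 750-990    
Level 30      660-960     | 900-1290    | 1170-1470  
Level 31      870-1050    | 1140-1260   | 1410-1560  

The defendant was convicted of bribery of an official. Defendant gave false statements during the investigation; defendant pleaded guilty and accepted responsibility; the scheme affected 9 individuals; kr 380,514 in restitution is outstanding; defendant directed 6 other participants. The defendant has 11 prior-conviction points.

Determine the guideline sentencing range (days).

750-990 days

Base offense level for bribery of an official: 18.
§1 applies: 18 + 2 = 20.
§2 applies: 20 − 2 = 18.
§3 does not apply.
§4 applies (level before this adjustment is 18 < 28, so +1): 18 + 1 = 19.
§7 applies: 19 + 3 = 22.
§8 applies: 22 + 3 = 25.
Final offense level: 25.
Criminal history: 11 prior points → Category 3 (10+).
Level 25 falls in the 23-29 band.
Grid: Level 23-29 × Category 3 = 750-990 days.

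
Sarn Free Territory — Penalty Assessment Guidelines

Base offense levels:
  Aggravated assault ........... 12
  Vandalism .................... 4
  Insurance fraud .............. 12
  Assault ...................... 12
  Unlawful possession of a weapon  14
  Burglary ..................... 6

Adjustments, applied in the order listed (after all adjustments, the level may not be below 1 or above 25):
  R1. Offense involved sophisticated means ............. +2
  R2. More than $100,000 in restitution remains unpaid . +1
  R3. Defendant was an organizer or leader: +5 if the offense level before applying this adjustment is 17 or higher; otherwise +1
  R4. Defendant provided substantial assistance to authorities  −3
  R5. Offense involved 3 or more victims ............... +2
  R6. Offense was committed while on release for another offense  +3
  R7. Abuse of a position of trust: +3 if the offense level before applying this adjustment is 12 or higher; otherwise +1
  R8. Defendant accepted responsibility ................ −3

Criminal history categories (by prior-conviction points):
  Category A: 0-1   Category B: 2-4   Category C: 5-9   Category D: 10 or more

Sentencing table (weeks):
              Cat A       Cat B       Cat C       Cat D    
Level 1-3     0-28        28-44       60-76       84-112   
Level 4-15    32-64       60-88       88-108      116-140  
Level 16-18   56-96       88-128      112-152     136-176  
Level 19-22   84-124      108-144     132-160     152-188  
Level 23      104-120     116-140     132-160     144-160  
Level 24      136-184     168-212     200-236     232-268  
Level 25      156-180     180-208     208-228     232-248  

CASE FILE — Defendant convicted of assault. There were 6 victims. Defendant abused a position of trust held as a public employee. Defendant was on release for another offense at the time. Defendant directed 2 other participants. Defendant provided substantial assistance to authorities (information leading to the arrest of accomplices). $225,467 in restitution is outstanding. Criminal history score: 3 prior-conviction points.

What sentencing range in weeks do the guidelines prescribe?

108-144 weeks

Base offense level for assault: 12.
R1 does not apply.
R2 applies: 12 + 1 = 13.
R3 applies (level before this adjustment is 13 < 17, so +1): 13 + 1 = 14.
R4 applies: 14 − 3 = 11.
R5 applies: 11 + 2 = 13.
R6 applies: 13 + 3 = 16.
R7 applies (level before this adjustment is 16 ≥ 12, so +3): 16 + 3 = 19.
R8 does not apply.
Final offense level: 19.
Criminal history: 3 prior points → Category B (2-4).
Level 19 falls in the 19-22 band.
Grid: Level 19-22 × Category B = 108-144 weeks.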